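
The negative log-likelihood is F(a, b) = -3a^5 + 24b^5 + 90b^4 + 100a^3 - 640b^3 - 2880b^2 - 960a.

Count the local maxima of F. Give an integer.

4

F separates as a function of a plus a function of b, so ∇F=0 decouples.
∂F/∂a = -15(a - 4)(a - 2)(a + 2)(a + 4) = 0 at a ∈ {-4, -2, 2, 4}; ∂F/∂b = 120b(b - 4)(b + 3)(b + 4) = 0 at b ∈ {-4, -3, 0, 4}.
The Hessian is diagonal: diag(F_aa, F_bb). Second derivatives: F_aa(-4)=1440, F_aa(-2)=-720, F_aa(2)=720, F_aa(4)=-1440; F_bb(-4)=-3840, F_bb(-3)=2520, F_bb(0)=-5760, F_bb(4)=26880.
Local maxima occur where both diagonal entries negative: (-2, -4), (-2, 0), (4, -4), (4, 0). Count: 4.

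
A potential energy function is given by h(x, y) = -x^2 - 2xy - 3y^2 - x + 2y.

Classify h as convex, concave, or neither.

concave

h is quadratic, so its Hessian is the constant matrix H = [[-2, -2], [-2, -6]].
det(H) = 8, tr(H) = -8.
det(H) > 0 and tr(H) < 0, so H is negative definite everywhere: concave.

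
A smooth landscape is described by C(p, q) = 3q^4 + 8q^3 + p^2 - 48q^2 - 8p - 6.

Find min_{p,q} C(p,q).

C(p,q) separates as A(p) + B(q) − 6, so its minimum is min A + min B − 6.
A'(p) = 2p - 8 vanishes at p ∈ {4}; B'(q) = 12q(q - 2)(q + 4) vanishes at q ∈ {-4, 0, 2}.
Local minima of A (where A''>0): A(4)=-16. Local minima of B: B(-4)=-512, B(2)=-80.
So the global minimum of C is A(4) + B(-4) − 6 = -16 − 512 − 6 = -534, attained at (4, -4).

-534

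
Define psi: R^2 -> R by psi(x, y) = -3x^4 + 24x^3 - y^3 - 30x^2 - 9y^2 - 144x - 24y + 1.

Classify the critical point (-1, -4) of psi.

The mixed partial ∂²psi/∂x∂y is 0, so the Hessian at any point is diag(psi_xx, psi_yy) = diag(12(-3x^2 + 12x - 5), -6(y + 3)).
At (-1, -4): H = diag(-240, 6).
The eigenvalues have opposite signs, so H is indefinite: a saddle point.

saddle point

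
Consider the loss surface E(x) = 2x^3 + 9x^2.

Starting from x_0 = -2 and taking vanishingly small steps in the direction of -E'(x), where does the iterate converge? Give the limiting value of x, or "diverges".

0

E'(x) = 6x(x + 3), so E'(-2) = -12.
Gradient descent moves in the -E' direction, i.e. x is increasing.
The nearest critical point in that direction is x = 0, where E'' = 18 > 0 (a local minimum). The iterate converges there.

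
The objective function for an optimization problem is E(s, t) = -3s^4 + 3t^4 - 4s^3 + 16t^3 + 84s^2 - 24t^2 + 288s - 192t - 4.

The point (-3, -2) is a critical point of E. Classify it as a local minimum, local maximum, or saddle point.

The mixed partial ∂²E/∂s∂t is 0, so the Hessian at any point is diag(E_ss, E_tt) = diag(12(-3s^2 - 2s + 14), 12(3t^2 + 8t - 4)).
At (-3, -2): H = diag(-84, -96).
Both eigenvalues are negative, so H is negative definite: a local maximum.

local maximum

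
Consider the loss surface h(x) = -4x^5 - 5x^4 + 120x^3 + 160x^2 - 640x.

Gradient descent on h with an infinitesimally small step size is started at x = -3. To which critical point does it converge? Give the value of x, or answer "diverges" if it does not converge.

-4

h'(x) = -20(x - 4)(x - 1)(x + 2)(x + 4), so h'(-3) = 560.
Gradient descent moves in the -h' direction, i.e. x is decreasing.
The nearest critical point in that direction is x = -4, where h'' = 1600 > 0 (a local minimum). The iterate converges there.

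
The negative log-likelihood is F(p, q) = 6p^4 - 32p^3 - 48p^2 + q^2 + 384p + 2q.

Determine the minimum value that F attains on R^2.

F(p,q) separates as A(p) + B(q), so its minimum is min A + min B.
A'(p) = 24(p - 4)(p - 2)(p + 2) vanishes at p ∈ {-2, 2, 4}; B'(q) = 2q + 2 vanishes at q ∈ {-1}.
Local minima of A (where A''>0): A(-2)=-608, A(4)=256. Local minima of B: B(-1)=-1.
So the global minimum of F is A(-2) + B(-1) = -608 − 1 = -609, attained at (-2, -1).

-609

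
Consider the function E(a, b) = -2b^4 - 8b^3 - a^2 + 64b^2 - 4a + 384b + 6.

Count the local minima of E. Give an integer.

E separates as a function of a plus a function of b, so ∇E=0 decouples.
∂E/∂a = -2(a + 2) = 0 at a ∈ {-2}; ∂E/∂b = -8(b - 4)(b + 3)(b + 4) = 0 at b ∈ {-4, -3, 4}.
The Hessian is diagonal: diag(E_aa, E_bb). Second derivatives: E_aa(-2)=-2; E_bb(-4)=-64, E_bb(-3)=56, E_bb(4)=-448.
Local minima occur where both diagonal entries positive: none. Count: 0.

0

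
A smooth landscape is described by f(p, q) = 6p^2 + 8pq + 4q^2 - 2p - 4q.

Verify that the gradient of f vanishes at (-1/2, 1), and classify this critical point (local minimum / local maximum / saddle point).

local minimum

∇f = (12p + 8q - 2, 8p + 8q - 4); substituting (-1/2, 1) gives ∇f = (0, 0), so (-1/2, 1) is indeed a critical point.
The Hessian of f is constant: H = [[12, 8], [8, 8]].
det(H) = 12·8 − 8² = 32.
det(H) > 0 and tr(H) = 20 > 0, so H is positive definite and the point is a local minimum.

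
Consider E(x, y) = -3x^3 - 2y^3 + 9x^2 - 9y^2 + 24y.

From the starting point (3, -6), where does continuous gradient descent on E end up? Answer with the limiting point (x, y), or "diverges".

E is separable, so gradient descent decouples: x follows -∂E/∂x, y follows -∂E/∂y.
∂E/∂x = -9x(x - 2); at x=3 this is -27, so x increases.
∂E/∂y = -6(y - 1)(y + 4); at y=-6 this is -84, so y increases.
The x-coordinate has no critical point in that direction and runs off to infinity.

diverges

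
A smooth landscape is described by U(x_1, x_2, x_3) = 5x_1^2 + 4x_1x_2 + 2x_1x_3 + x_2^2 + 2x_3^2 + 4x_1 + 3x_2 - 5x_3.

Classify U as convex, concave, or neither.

U is quadratic, so its Hessian is the constant matrix H = [[10, 4, 2], [4, 2, 0], [2, 0, 4]].
Leading principal minors: 10, 4, 8.
All positive ⇒ H ≻ 0 ⇒ convex.

convex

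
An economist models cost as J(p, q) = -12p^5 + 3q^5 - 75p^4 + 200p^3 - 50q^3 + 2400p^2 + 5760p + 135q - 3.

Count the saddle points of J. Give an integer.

8

J separates as a function of p plus a function of q, so ∇J=0 decouples.
∂J/∂p = -60(p - 4)(p + 2)(p + 3)(p + 4) = 0 at p ∈ {-4, -3, -2, 4}; ∂J/∂q = 15(q - 3)(q - 1)(q + 1)(q + 3) = 0 at q ∈ {-3, -1, 1, 3}.
The Hessian is diagonal: diag(J_pp, J_qq). Second derivatives: J_pp(-4)=960, J_pp(-3)=-420, J_pp(-2)=720, J_pp(4)=-20160; J_qq(-3)=-720, J_qq(-1)=240, J_qq(1)=-240, J_qq(3)=720.
Saddle points occur where the two diagonal entries have opposite signs: (-4, -3), (-4, 1), (-3, -1), (-3, 3), (-2, -3), (-2, 1), (4, -1), (4, 3). Count: 8.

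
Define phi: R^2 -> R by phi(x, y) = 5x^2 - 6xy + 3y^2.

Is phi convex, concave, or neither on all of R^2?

phi is quadratic, so its Hessian is the constant matrix H = [[10, -6], [-6, 6]].
det(H) = 24, tr(H) = 16.
det(H) > 0 and tr(H) > 0, so H is positive definite everywhere: convex.

convex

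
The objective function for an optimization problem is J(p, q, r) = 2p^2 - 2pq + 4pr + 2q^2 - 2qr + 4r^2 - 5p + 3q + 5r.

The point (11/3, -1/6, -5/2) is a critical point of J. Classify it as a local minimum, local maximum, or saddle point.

The Hessian is constant: H = [[4, -2, 4], [-2, 4, -2], [4, -2, 8]].
Leading principal minors: Δ₁ = 4, Δ₂ = 12, Δ₃ = 48.
All leading minors are positive, so H is positive definite: a local minimum.

local minimum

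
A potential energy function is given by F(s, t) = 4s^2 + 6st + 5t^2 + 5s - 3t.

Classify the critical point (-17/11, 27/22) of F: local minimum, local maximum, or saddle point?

local minimum

The Hessian of F is constant: H = [[8, 6], [6, 10]].
det(H) = 8·10 − 6² = 44.
det(H) > 0 and tr(H) = 18 > 0, so H is positive definite and the point is a local minimum.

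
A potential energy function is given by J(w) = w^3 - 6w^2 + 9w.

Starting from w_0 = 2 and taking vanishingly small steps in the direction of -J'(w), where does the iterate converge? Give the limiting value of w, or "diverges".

J'(w) = 3(w - 3)(w - 1), so J'(2) = -3.
Gradient descent moves in the -J' direction, i.e. w is increasing.
The nearest critical point in that direction is w = 3, where J'' = 6 > 0 (a local minimum). The iterate converges there.

3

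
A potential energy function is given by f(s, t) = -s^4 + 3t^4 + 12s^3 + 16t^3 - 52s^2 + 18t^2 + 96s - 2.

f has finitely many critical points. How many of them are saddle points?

f separates as a function of s plus a function of t, so ∇f=0 decouples.
∂f/∂s = -4(s - 4)(s - 3)(s - 2) = 0 at s ∈ {2, 3, 4}; ∂f/∂t = 12t(t + 1)(t + 3) = 0 at t ∈ {-3, -1, 0}.
The Hessian is diagonal: diag(f_ss, f_tt). Second derivatives: f_ss(2)=-8, f_ss(3)=4, f_ss(4)=-8; f_tt(-3)=72, f_tt(-1)=-24, f_tt(0)=36.
Saddle points occur where the two diagonal entries have opposite signs: (2, -3), (2, 0), (3, -1), (4, -3), (4, 0). Count: 5.

5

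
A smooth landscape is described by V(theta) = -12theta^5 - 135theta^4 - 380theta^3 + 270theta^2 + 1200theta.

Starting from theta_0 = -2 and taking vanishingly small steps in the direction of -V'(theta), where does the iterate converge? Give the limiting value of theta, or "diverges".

-1

V'(theta) = -60(theta - 1)(theta + 1)(theta + 4)(theta + 5), so V'(-2) = -1080.
Gradient descent moves in the -V' direction, i.e. theta is increasing.
The nearest critical point in that direction is theta = -1, where V'' = 1440 > 0 (a local minimum). The iterate converges there.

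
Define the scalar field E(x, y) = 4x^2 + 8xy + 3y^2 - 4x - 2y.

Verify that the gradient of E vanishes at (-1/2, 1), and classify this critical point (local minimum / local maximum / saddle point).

∇E = (8x + 8y - 4, 8x + 6y - 2); substituting (-1/2, 1) gives ∇E = (0, 0), so (-1/2, 1) is indeed a critical point.
The Hessian of E is constant: H = [[8, 8], [8, 6]].
det(H) = 8·6 − 8² = -16.
Since det(H) < 0, H is indefinite and the critical point is a saddle point.

saddle point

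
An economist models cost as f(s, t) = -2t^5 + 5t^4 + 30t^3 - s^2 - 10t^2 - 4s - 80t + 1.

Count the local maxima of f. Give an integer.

2

f separates as a function of s plus a function of t, so ∇f=0 decouples.
∂f/∂s = -2(s + 2) = 0 at s ∈ {-2}; ∂f/∂t = -10(t - 4)(t - 1)(t + 1)(t + 2) = 0 at t ∈ {-2, -1, 1, 4}.
The Hessian is diagonal: diag(f_ss, f_tt). Second derivatives: f_ss(-2)=-2; f_tt(-2)=180, f_tt(-1)=-100, f_tt(1)=180, f_tt(4)=-900.
Local maxima occur where both diagonal entries negative: (-2, -1), (-2, 4). Count: 2.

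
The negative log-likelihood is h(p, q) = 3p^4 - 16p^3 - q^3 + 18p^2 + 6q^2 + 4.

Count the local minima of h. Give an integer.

h separates as a function of p plus a function of q, so ∇h=0 decouples.
∂h/∂p = 12p(p - 3)(p - 1) = 0 at p ∈ {0, 1, 3}; ∂h/∂q = -3q(q - 4) = 0 at q ∈ {0, 4}.
The Hessian is diagonal: diag(h_pp, h_qq). Second derivatives: h_pp(0)=36, h_pp(1)=-24, h_pp(3)=72; h_qq(0)=12, h_qq(4)=-12.
Local minima occur where both diagonal entries positive: (0, 0), (3, 0). Count: 2.

2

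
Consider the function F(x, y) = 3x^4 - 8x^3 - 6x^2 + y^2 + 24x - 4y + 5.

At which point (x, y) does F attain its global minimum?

(-1, 2)

F(x,y) separates as P(x) + Q(y) + 5, so its minimum is min P + min Q + 5.
P'(x) = 12(x - 2)(x - 1)(x + 1) vanishes at x ∈ {-1, 1, 2}; Q'(y) = 2y - 4 vanishes at y ∈ {2}.
Local minima of P (where P''>0): P(-1)=-19, P(2)=8. Local minima of Q: Q(2)=-4.
So the global minimum of F is P(-1) + Q(2) + 5 = -19 − 4 + 5 = -18, attained at (-1, 2).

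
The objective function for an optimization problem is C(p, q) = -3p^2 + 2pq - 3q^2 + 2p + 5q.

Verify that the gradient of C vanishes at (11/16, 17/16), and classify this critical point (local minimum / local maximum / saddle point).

∇C = (-6p + 2q + 2, 2p - 6q + 5); substituting (11/16, 17/16) gives ∇C = (0, 0), so (11/16, 17/16) is indeed a critical point.
The Hessian of C is constant: H = [[-6, 2], [2, -6]].
det(H) = (-6)·(-6) − 2² = 32.
det(H) > 0 and tr(H) = -12 < 0, so H is negative definite and the point is a local maximum.

local maximum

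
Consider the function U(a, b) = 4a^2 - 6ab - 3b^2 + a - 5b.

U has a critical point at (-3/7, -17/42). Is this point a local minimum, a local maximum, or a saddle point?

The Hessian of U is constant: H = [[8, -6], [-6, -6]].
det(H) = 8·(-6) − (-6)² = -84.
Since det(H) < 0, H is indefinite and the critical point is a saddle point.

saddle point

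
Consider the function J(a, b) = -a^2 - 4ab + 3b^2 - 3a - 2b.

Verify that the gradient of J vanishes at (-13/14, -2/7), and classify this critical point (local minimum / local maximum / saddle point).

saddle point

∇J = (-2a - 4b - 3, -4a + 6b - 2); substituting (-13/14, -2/7) gives ∇J = (0, 0), so (-13/14, -2/7) is indeed a critical point.
The Hessian of J is constant: H = [[-2, -4], [-4, 6]].
det(H) = (-2)·6 − (-4)² = -28.
Since det(H) < 0, H is indefinite and the critical point is a saddle point.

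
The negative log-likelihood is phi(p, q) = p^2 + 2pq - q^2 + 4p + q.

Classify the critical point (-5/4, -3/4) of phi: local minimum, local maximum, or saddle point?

The Hessian of phi is constant: H = [[2, 2], [2, -2]].
det(H) = 2·(-2) − 2² = -8.
Since det(H) < 0, H is indefinite and the critical point is a saddle point.

saddle point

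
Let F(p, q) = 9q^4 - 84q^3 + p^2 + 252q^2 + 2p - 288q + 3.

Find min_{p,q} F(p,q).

F(p,q) separates as A(p) + B(q) + 3, so its minimum is min A + min B + 3.
A'(p) = 2p + 2 vanishes at p ∈ {-1}; B'(q) = 36(q - 4)(q - 2)(q - 1) vanishes at q ∈ {1, 2, 4}.
Local minima of A (where A''>0): A(-1)=-1. Local minima of B: B(1)=-111, B(4)=-192.
So the global minimum of F is A(-1) + B(4) + 3 = -1 − 192 + 3 = -190, attained at (-1, 4).

-190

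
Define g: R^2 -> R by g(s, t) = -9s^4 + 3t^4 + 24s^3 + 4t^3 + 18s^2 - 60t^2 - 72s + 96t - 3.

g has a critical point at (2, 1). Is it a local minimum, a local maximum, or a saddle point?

The mixed partial ∂²g/∂s∂t is 0, so the Hessian at any point is diag(g_ss, g_tt) = diag(36(-3s^2 + 4s + 1), 12(3t^2 + 2t - 10)).
At (2, 1): H = diag(-108, -60).
Both eigenvalues are negative, so H is negative definite: a local maximum.

local maximum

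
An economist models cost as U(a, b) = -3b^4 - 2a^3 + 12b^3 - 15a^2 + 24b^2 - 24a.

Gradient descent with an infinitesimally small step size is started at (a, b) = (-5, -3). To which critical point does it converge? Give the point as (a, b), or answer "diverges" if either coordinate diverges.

diverges

U is separable, so gradient descent decouples: a follows -∂U/∂a, b follows -∂U/∂b.
∂U/∂a = -6(a + 1)(a + 4); at a=-5 this is -24, so a increases.
∂U/∂b = -12b(b - 4)(b + 1); at b=-3 this is 504, so b decreases.
The b-coordinate has no critical point in that direction and runs off to infinity.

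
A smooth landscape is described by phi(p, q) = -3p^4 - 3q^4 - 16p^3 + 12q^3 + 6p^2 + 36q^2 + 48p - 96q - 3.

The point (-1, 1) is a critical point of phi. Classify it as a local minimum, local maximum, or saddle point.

The mixed partial ∂²phi/∂p∂q is 0, so the Hessian at any point is diag(phi_pp, phi_qq) = diag(12(-3p^2 - 8p + 1), 36(-q^2 + 2q + 2)).
At (-1, 1): H = diag(72, 108).
Both eigenvalues are positive, so H is positive definite: a local minimum.

local minimum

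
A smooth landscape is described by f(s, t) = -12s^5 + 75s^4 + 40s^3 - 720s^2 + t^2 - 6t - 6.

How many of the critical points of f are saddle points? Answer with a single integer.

2

f separates as a function of s plus a function of t, so ∇f=0 decouples.
∂f/∂s = -60s(s - 4)(s - 3)(s + 2) = 0 at s ∈ {-2, 0, 3, 4}; ∂f/∂t = 2(t - 3) = 0 at t ∈ {3}.
The Hessian is diagonal: diag(f_ss, f_tt). Second derivatives: f_ss(-2)=3600, f_ss(0)=-1440, f_ss(3)=900, f_ss(4)=-1440; f_tt(3)=2.
Saddle points occur where the two diagonal entries have opposite signs: (0, 3), (4, 3). Count: 2.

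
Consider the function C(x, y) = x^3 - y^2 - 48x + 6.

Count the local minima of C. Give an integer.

C separates as a function of x plus a function of y, so ∇C=0 decouples.
∂C/∂x = 3(x - 4)(x + 4) = 0 at x ∈ {-4, 4}; ∂C/∂y = -2y = 0 at y ∈ {0}.
The Hessian is diagonal: diag(C_xx, C_yy). Second derivatives: C_xx(-4)=-24, C_xx(4)=24; C_yy(0)=-2.
Local minima occur where both diagonal entries positive: none. Count: 0.

0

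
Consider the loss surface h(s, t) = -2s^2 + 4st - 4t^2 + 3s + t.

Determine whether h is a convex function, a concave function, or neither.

concave

h is quadratic, so its Hessian is the constant matrix H = [[-4, 4], [4, -8]].
det(H) = 16, tr(H) = -12.
det(H) > 0 and tr(H) < 0, so H is negative definite everywhere: concave.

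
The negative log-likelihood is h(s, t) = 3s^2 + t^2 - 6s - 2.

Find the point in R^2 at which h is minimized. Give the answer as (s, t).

h(s,t) separates as P(s) + Q(t) − 2, so its minimum is min P + min Q − 2.
P'(s) = 6s - 6 vanishes at s ∈ {1}; Q'(t) = 2t vanishes at t ∈ {0}.
Local minima of P (where P''>0): P(1)=-3. Local minima of Q: Q(0)=0.
So the global minimum of h is P(1) + Q(0) − 2 = -3 + 0 − 2 = -5, attained at (1, 0).

(1, 0)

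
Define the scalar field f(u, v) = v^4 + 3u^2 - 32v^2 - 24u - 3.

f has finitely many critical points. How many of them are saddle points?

1

f separates as a function of u plus a function of v, so ∇f=0 decouples.
∂f/∂u = 6(u - 4) = 0 at u ∈ {4}; ∂f/∂v = 4v(v - 4)(v + 4) = 0 at v ∈ {-4, 0, 4}.
The Hessian is diagonal: diag(f_uu, f_vv). Second derivatives: f_uu(4)=6; f_vv(-4)=128, f_vv(0)=-64, f_vv(4)=128.
Saddle points occur where the two diagonal entries have opposite signs: (4, 0). Count: 1.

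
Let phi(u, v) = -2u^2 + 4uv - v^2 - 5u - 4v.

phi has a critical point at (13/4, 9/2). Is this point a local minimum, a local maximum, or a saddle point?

The Hessian of phi is constant: H = [[-4, 4], [4, -2]].
det(H) = (-4)·(-2) − 4² = -8.
Since det(H) < 0, H is indefinite and the critical point is a saddle point.

saddle point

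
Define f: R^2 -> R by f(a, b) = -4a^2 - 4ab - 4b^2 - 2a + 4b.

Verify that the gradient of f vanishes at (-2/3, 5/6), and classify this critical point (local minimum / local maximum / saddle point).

∇f = (-8a - 4b - 2, -4a - 8b + 4); substituting (-2/3, 5/6) gives ∇f = (0, 0), so (-2/3, 5/6) is indeed a critical point.
The Hessian of f is constant: H = [[-8, -4], [-4, -8]].
det(H) = (-8)·(-8) − (-4)² = 48.
det(H) > 0 and tr(H) = -16 < 0, so H is negative definite and the point is a local maximum.

local maximum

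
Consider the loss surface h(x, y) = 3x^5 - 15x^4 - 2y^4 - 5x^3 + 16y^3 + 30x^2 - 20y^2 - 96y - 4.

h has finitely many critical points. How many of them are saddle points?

h separates as a function of x plus a function of y, so ∇h=0 decouples.
∂h/∂x = 15x(x - 4)(x - 1)(x + 1) = 0 at x ∈ {-1, 0, 1, 4}; ∂h/∂y = -8(y - 4)(y - 3)(y + 1) = 0 at y ∈ {-1, 3, 4}.
The Hessian is diagonal: diag(h_xx, h_yy). Second derivatives: h_xx(-1)=-150, h_xx(0)=60, h_xx(1)=-90, h_xx(4)=900; h_yy(-1)=-160, h_yy(3)=32, h_yy(4)=-40.
Saddle points occur where the two diagonal entries have opposite signs: (-1, 3), (0, -1), (0, 4), (1, 3), (4, -1), (4, 4). Count: 6.

6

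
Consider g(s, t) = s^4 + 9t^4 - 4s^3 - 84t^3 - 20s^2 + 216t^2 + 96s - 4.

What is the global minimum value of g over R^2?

g(s,t) separates as P(s) + Q(t) − 4, so its minimum is min P + min Q − 4.
P'(s) = 4(s - 4)(s - 2)(s + 3) vanishes at s ∈ {-3, 2, 4}; Q'(t) = 36t(t - 4)(t - 3) vanishes at t ∈ {0, 3, 4}.
Local minima of P (where P''>0): P(-3)=-279, P(4)=64. Local minima of Q: Q(0)=0, Q(4)=384.
So the global minimum of g is P(-3) + Q(0) − 4 = -279 + 0 − 4 = -283, attained at (-3, 0).

-283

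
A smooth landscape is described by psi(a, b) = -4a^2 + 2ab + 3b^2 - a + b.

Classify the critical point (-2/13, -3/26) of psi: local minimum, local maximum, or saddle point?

The Hessian of psi is constant: H = [[-8, 2], [2, 6]].
det(H) = (-8)·6 − 2² = -52.
Since det(H) < 0, H is indefinite and the critical point is a saddle point.

saddle point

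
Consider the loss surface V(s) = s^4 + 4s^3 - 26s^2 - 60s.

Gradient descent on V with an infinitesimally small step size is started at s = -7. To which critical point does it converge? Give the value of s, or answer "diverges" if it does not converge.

V'(s) = 4(s - 3)(s + 1)(s + 5), so V'(-7) = -480.
Gradient descent moves in the -V' direction, i.e. s is increasing.
The nearest critical point in that direction is s = -5, where V'' = 128 > 0 (a local minimum). The iterate converges there.

-5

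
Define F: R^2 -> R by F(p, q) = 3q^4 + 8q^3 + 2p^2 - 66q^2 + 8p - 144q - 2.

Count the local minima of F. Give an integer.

F separates as a function of p plus a function of q, so ∇F=0 decouples.
∂F/∂p = 4(p + 2) = 0 at p ∈ {-2}; ∂F/∂q = 12(q - 3)(q + 1)(q + 4) = 0 at q ∈ {-4, -1, 3}.
The Hessian is diagonal: diag(F_pp, F_qq). Second derivatives: F_pp(-2)=4; F_qq(-4)=252, F_qq(-1)=-144, F_qq(3)=336.
Local minima occur where both diagonal entries positive: (-2, -4), (-2, 3). Count: 2.

2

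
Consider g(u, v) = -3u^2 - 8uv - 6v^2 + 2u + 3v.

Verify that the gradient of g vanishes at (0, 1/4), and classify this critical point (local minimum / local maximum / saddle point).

∇g = (-6u - 8v + 2, -8u - 12v + 3); substituting (0, 1/4) gives ∇g = (0, 0), so (0, 1/4) is indeed a critical point.
The Hessian of g is constant: H = [[-6, -8], [-8, -12]].
det(H) = (-6)·(-12) − (-8)² = 8.
det(H) > 0 and tr(H) = -18 < 0, so H is negative definite and the point is a local maximum.

local maximum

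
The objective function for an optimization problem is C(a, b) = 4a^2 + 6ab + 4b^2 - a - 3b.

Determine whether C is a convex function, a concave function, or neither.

convex

C is quadratic, so its Hessian is the constant matrix H = [[8, 6], [6, 8]].
det(H) = 28, tr(H) = 16.
det(H) > 0 and tr(H) > 0, so H is positive definite everywhere: convex.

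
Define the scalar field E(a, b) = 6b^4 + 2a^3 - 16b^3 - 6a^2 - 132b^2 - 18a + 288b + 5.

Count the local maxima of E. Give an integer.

E separates as a function of a plus a function of b, so ∇E=0 decouples.
∂E/∂a = 6(a - 3)(a + 1) = 0 at a ∈ {-1, 3}; ∂E/∂b = 24(b - 4)(b - 1)(b + 3) = 0 at b ∈ {-3, 1, 4}.
The Hessian is diagonal: diag(E_aa, E_bb). Second derivatives: E_aa(-1)=-24, E_aa(3)=24; E_bb(-3)=672, E_bb(1)=-288, E_bb(4)=504.
Local maxima occur where both diagonal entries negative: (-1, 1). Count: 1.

1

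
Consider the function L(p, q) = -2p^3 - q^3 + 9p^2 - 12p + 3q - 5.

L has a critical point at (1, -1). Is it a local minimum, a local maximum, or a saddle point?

local minimum

The mixed partial ∂²L/∂p∂q is 0, so the Hessian at any point is diag(L_pp, L_qq) = diag(6(-2p + 3), -6q).
At (1, -1): H = diag(6, 6).
Both eigenvalues are positive, so H is positive definite: a local minimum.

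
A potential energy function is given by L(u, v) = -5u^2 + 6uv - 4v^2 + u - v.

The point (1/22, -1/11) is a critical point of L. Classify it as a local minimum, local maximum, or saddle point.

The Hessian of L is constant: H = [[-10, 6], [6, -8]].
det(H) = (-10)·(-8) − 6² = 44.
det(H) > 0 and tr(H) = -18 < 0, so H is negative definite and the point is a local maximum.

local maximum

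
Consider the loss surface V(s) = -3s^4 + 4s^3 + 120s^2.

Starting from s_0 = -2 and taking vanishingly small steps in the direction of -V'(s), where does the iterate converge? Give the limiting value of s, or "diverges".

0

V'(s) = -12s(s - 5)(s + 4), so V'(-2) = -336.
Gradient descent moves in the -V' direction, i.e. s is increasing.
The nearest critical point in that direction is s = 0, where V'' = 240 > 0 (a local minimum). The iterate converges there.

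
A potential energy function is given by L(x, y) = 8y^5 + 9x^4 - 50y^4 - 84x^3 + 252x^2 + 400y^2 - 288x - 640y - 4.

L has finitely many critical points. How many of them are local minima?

4

L separates as a function of x plus a function of y, so ∇L=0 decouples.
∂L/∂x = 36(x - 4)(x - 2)(x - 1) = 0 at x ∈ {1, 2, 4}; ∂L/∂y = 40(y - 4)(y - 2)(y - 1)(y + 2) = 0 at y ∈ {-2, 1, 2, 4}.
The Hessian is diagonal: diag(L_xx, L_yy). Second derivatives: L_xx(1)=108, L_xx(2)=-72, L_xx(4)=216; L_yy(-2)=-2880, L_yy(1)=360, L_yy(2)=-320, L_yy(4)=1440.
Local minima occur where both diagonal entries positive: (1, 1), (1, 4), (4, 1), (4, 4). Count: 4.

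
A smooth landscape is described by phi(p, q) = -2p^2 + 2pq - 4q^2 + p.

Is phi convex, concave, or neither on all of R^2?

concave

phi is quadratic, so its Hessian is the constant matrix H = [[-4, 2], [2, -8]].
det(H) = 28, tr(H) = -12.
det(H) > 0 and tr(H) < 0, so H is negative definite everywhere: concave.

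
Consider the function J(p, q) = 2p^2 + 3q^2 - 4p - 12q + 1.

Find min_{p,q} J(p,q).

-13

J(p,q) separates as A(p) + B(q) + 1, so its minimum is min A + min B + 1.
A'(p) = 4p - 4 vanishes at p ∈ {1}; B'(q) = 6q - 12 vanishes at q ∈ {2}.
Local minima of A (where A''>0): A(1)=-2. Local minima of B: B(2)=-12.
So the global minimum of J is A(1) + B(2) + 1 = -2 − 12 + 1 = -13, attained at (1, 2).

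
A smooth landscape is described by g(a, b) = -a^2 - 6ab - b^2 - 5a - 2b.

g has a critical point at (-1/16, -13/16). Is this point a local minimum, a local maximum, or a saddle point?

saddle point

The Hessian of g is constant: H = [[-2, -6], [-6, -2]].
det(H) = (-2)·(-2) − (-6)² = -32.
Since det(H) < 0, H is indefinite and the critical point is a saddle point.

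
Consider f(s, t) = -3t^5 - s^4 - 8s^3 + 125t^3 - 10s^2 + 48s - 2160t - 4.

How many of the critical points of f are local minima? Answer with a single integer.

f separates as a function of s plus a function of t, so ∇f=0 decouples.
∂f/∂s = -4(s - 1)(s + 3)(s + 4) = 0 at s ∈ {-4, -3, 1}; ∂f/∂t = -15(t - 4)(t - 3)(t + 3)(t + 4) = 0 at t ∈ {-4, -3, 3, 4}.
The Hessian is diagonal: diag(f_ss, f_tt). Second derivatives: f_ss(-4)=-20, f_ss(-3)=16, f_ss(1)=-80; f_tt(-4)=840, f_tt(-3)=-630, f_tt(3)=630, f_tt(4)=-840.
Local minima occur where both diagonal entries positive: (-3, -4), (-3, 3). Count: 2.

2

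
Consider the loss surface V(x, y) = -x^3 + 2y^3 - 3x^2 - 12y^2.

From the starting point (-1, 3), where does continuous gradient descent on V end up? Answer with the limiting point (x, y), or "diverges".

(-2, 4)

V is separable, so gradient descent decouples: x follows -∂V/∂x, y follows -∂V/∂y.
∂V/∂x = -3x(x + 2); at x=-1 this is 3, so x decreases.
∂V/∂y = 6y(y - 4); at y=3 this is -18, so y increases.
x converges to its nearest critical value -2 (a local min of the x-part); y converges to 4. The iterate converges to (-2, 4).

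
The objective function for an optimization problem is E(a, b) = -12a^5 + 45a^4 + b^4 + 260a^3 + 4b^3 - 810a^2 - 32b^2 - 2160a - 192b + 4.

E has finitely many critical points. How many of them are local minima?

4

E separates as a function of a plus a function of b, so ∇E=0 decouples.
∂E/∂a = -60(a - 4)(a - 3)(a + 1)(a + 3) = 0 at a ∈ {-3, -1, 3, 4}; ∂E/∂b = 4(b - 4)(b + 3)(b + 4) = 0 at b ∈ {-4, -3, 4}.
The Hessian is diagonal: diag(E_aa, E_bb). Second derivatives: E_aa(-3)=5040, E_aa(-1)=-2400, E_aa(3)=1440, E_aa(4)=-2100; E_bb(-4)=32, E_bb(-3)=-28, E_bb(4)=224.
Local minima occur where both diagonal entries positive: (-3, -4), (-3, 4), (3, -4), (3, 4). Count: 4.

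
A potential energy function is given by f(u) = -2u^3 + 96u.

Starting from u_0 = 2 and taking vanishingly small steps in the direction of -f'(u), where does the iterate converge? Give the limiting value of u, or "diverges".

f'(u) = -6(u - 4)(u + 4), so f'(2) = 72.
Gradient descent moves in the -f' direction, i.e. u is decreasing.
The nearest critical point in that direction is u = -4, where f'' = 48 > 0 (a local minimum). The iterate converges there.

-4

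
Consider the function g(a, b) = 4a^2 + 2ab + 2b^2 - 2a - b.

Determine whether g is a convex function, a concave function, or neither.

g is quadratic, so its Hessian is the constant matrix H = [[8, 2], [2, 4]].
det(H) = 28, tr(H) = 12.
det(H) > 0 and tr(H) > 0, so H is positive definite everywhere: convex.

convex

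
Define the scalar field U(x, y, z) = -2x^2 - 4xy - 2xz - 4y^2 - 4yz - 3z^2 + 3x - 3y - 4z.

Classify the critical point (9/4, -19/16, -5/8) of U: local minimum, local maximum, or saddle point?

local maximum

The Hessian is constant: H = [[-4, -4, -2], [-4, -8, -4], [-2, -4, -6]].
Leading principal minors: Δ₁ = -4, Δ₂ = 16, Δ₃ = -64.
The minors alternate sign starting negative (−, +, −), so H is negative definite: a local maximum.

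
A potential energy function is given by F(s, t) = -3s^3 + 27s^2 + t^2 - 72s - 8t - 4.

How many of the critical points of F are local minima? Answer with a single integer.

1

F separates as a function of s plus a function of t, so ∇F=0 decouples.
∂F/∂s = -9(s - 4)(s - 2) = 0 at s ∈ {2, 4}; ∂F/∂t = 2(t - 4) = 0 at t ∈ {4}.
The Hessian is diagonal: diag(F_ss, F_tt). Second derivatives: F_ss(2)=18, F_ss(4)=-18; F_tt(4)=2.
Local minima occur where both diagonal entries positive: (2, 4). Count: 1.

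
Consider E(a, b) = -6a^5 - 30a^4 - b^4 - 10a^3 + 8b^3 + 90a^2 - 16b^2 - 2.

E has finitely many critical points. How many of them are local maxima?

E separates as a function of a plus a function of b, so ∇E=0 decouples.
∂E/∂a = -30a(a - 1)(a + 2)(a + 3) = 0 at a ∈ {-3, -2, 0, 1}; ∂E/∂b = -4b(b - 4)(b - 2) = 0 at b ∈ {0, 2, 4}.
The Hessian is diagonal: diag(E_aa, E_bb). Second derivatives: E_aa(-3)=360, E_aa(-2)=-180, E_aa(0)=180, E_aa(1)=-360; E_bb(0)=-32, E_bb(2)=16, E_bb(4)=-32.
Local maxima occur where both diagonal entries negative: (-2, 0), (-2, 4), (1, 0), (1, 4). Count: 4.

4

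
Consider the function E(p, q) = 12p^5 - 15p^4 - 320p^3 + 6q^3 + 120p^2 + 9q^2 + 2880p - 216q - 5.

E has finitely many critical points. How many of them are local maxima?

2

E separates as a function of p plus a function of q, so ∇E=0 decouples.
∂E/∂p = 60(p - 4)(p - 2)(p + 2)(p + 3) = 0 at p ∈ {-3, -2, 2, 4}; ∂E/∂q = 18(q - 3)(q + 4) = 0 at q ∈ {-4, 3}.
The Hessian is diagonal: diag(E_pp, E_qq). Second derivatives: E_pp(-3)=-2100, E_pp(-2)=1440, E_pp(2)=-2400, E_pp(4)=5040; E_qq(-4)=-126, E_qq(3)=126.
Local maxima occur where both diagonal entries negative: (-3, -4), (2, -4). Count: 2.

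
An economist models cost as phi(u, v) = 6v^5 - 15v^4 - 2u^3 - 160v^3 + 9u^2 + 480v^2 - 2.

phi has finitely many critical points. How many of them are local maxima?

2

phi separates as a function of u plus a function of v, so ∇phi=0 decouples.
∂phi/∂u = -6u(u - 3) = 0 at u ∈ {0, 3}; ∂phi/∂v = 30v(v - 4)(v - 2)(v + 4) = 0 at v ∈ {-4, 0, 2, 4}.
The Hessian is diagonal: diag(phi_uu, phi_vv). Second derivatives: phi_uu(0)=18, phi_uu(3)=-18; phi_vv(-4)=-5760, phi_vv(0)=960, phi_vv(2)=-720, phi_vv(4)=1920.
Local maxima occur where both diagonal entries negative: (3, -4), (3, 2). Count: 2.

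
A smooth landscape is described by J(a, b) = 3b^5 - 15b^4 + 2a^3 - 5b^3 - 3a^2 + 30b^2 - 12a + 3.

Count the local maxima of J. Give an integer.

2

J separates as a function of a plus a function of b, so ∇J=0 decouples.
∂J/∂a = 6(a - 2)(a + 1) = 0 at a ∈ {-1, 2}; ∂J/∂b = 15b(b - 4)(b - 1)(b + 1) = 0 at b ∈ {-1, 0, 1, 4}.
The Hessian is diagonal: diag(J_aa, J_bb). Second derivatives: J_aa(-1)=-18, J_aa(2)=18; J_bb(-1)=-150, J_bb(0)=60, J_bb(1)=-90, J_bb(4)=900.
Local maxima occur where both diagonal entries negative: (-1, -1), (-1, 1). Count: 2.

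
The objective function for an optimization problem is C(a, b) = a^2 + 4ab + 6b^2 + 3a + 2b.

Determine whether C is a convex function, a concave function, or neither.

convex

C is quadratic, so its Hessian is the constant matrix H = [[2, 4], [4, 12]].
det(H) = 8, tr(H) = 14.
det(H) > 0 and tr(H) > 0, so H is positive definite everywhere: convex.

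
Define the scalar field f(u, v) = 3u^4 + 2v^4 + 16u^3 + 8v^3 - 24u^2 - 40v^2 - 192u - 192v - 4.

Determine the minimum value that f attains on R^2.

-866

f(u,v) separates as P(u) + Q(v) − 4, so its minimum is min P + min Q − 4.
P'(u) = 12(u - 2)(u + 2)(u + 4) vanishes at u ∈ {-4, -2, 2}; Q'(v) = 8(v - 3)(v + 2)(v + 4) vanishes at v ∈ {-4, -2, 3}.
Local minima of P (where P''>0): P(-4)=128, P(2)=-304. Local minima of Q: Q(-4)=128, Q(3)=-558.
So the global minimum of f is P(2) + Q(3) − 4 = -304 − 558 − 4 = -866, attained at (2, 3).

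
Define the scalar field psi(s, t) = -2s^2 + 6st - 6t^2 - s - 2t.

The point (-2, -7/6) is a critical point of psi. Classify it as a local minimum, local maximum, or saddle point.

The Hessian of psi is constant: H = [[-4, 6], [6, -12]].
det(H) = (-4)·(-12) − 6² = 12.
det(H) > 0 and tr(H) = -16 < 0, so H is negative definite and the point is a local maximum.

local maximum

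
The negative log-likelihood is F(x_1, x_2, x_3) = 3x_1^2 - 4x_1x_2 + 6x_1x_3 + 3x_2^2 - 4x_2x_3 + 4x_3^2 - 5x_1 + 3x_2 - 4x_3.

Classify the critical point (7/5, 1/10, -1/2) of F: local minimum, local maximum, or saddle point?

local minimum

The Hessian is constant: H = [[6, -4, 6], [-4, 6, -4], [6, -4, 8]].
Leading principal minors: Δ₁ = 6, Δ₂ = 20, Δ₃ = 40.
All leading minors are positive, so H is positive definite: a local minimum.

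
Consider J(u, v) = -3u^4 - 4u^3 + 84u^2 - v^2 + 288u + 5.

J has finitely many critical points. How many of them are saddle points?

1

J separates as a function of u plus a function of v, so ∇J=0 decouples.
∂J/∂u = -12(u - 4)(u + 2)(u + 3) = 0 at u ∈ {-3, -2, 4}; ∂J/∂v = -2v = 0 at v ∈ {0}.
The Hessian is diagonal: diag(J_uu, J_vv). Second derivatives: J_uu(-3)=-84, J_uu(-2)=72, J_uu(4)=-504; J_vv(0)=-2.
Saddle points occur where the two diagonal entries have opposite signs: (-2, 0). Count: 1.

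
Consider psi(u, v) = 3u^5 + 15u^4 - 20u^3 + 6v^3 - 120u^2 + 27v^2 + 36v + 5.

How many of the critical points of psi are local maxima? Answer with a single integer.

2

psi separates as a function of u plus a function of v, so ∇psi=0 decouples.
∂psi/∂u = 15u(u - 2)(u + 2)(u + 4) = 0 at u ∈ {-4, -2, 0, 2}; ∂psi/∂v = 18(v + 1)(v + 2) = 0 at v ∈ {-2, -1}.
The Hessian is diagonal: diag(psi_uu, psi_vv). Second derivatives: psi_uu(-4)=-720, psi_uu(-2)=240, psi_uu(0)=-240, psi_uu(2)=720; psi_vv(-2)=-18, psi_vv(-1)=18.
Local maxima occur where both diagonal entries negative: (-4, -2), (0, -2). Count: 2.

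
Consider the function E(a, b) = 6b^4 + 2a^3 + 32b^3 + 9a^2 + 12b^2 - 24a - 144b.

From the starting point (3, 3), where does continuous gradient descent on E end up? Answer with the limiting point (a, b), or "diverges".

E is separable, so gradient descent decouples: a follows -∂E/∂a, b follows -∂E/∂b.
∂E/∂a = 6(a - 1)(a + 4); at a=3 this is 84, so a decreases.
∂E/∂b = 24(b - 1)(b + 2)(b + 3); at b=3 this is 1440, so b decreases.
a converges to its nearest critical value 1 (a local min of the a-part); b converges to 1. The iterate converges to (1, 1).

(1, 1)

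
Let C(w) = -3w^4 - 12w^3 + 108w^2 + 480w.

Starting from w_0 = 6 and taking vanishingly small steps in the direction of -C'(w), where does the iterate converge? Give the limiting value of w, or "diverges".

diverges

C'(w) = -12(w - 4)(w + 2)(w + 5), so C'(6) = -2112.
Gradient descent moves in the -C' direction, i.e. w is increasing.
There is no critical point above w=6, and C' keeps the same sign, so the iterate runs off to +∞.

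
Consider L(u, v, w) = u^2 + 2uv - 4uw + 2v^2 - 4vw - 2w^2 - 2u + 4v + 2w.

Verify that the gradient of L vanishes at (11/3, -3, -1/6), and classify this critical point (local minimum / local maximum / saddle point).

∇L = (2u + 2v - 4w - 2, 2u + 4v - 4w + 4, -4u - 4v - 4w + 2); substituting (11/3, -3, -1/6) gives ∇L = (0, 0, 0), so (11/3, -3, -1/6) is indeed a critical point.
The Hessian is constant: H = [[2, 2, -4], [2, 4, -4], [-4, -4, -4]].
Leading principal minors: Δ₁ = 2, Δ₂ = 4, Δ₃ = -48.
The minors fit neither the all-positive nor the alternating-sign pattern, so H is indefinite: a saddle point.

saddle point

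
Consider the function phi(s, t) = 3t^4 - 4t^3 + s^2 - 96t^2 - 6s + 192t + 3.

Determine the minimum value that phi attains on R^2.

phi(s,t) separates as P(s) + Q(t) + 3, so its minimum is min P + min Q + 3.
P'(s) = 2s - 6 vanishes at s ∈ {3}; Q'(t) = 12(t - 4)(t - 1)(t + 4) vanishes at t ∈ {-4, 1, 4}.
Local minima of P (where P''>0): P(3)=-9. Local minima of Q: Q(-4)=-1280, Q(4)=-256.
So the global minimum of phi is P(3) + Q(-4) + 3 = -9 − 1280 + 3 = -1286, attained at (3, -4).

-1286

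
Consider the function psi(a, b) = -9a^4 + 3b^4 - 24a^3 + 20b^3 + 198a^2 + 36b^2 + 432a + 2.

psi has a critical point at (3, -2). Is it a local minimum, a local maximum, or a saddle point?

local maximum

The mixed partial ∂²psi/∂a∂b is 0, so the Hessian at any point is diag(psi_aa, psi_bb) = diag(36(-3a^2 - 4a + 11), 12(3b^2 + 10b + 6)).
At (3, -2): H = diag(-1008, -24).
Both eigenvalues are negative, so H is negative definite: a local maximum.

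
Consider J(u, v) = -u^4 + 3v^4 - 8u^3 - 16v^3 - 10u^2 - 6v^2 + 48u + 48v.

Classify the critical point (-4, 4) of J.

saddle point

The mixed partial ∂²J/∂u∂v is 0, so the Hessian at any point is diag(J_uu, J_vv) = diag(-4(3u^2 + 12u + 5), 12(3v^2 - 8v - 1)).
At (-4, 4): H = diag(-20, 180).
The eigenvalues have opposite signs, so H is indefinite: a saddle point.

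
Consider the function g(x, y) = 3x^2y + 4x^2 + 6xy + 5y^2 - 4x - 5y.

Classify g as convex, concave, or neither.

The term 3x^2y is cubic, so the Hessian is not constant.
∂²g/∂x² = 6y + 8, which takes both signs as y varies (negative for sufficiently negative y). A diagonal entry of the Hessian changing sign means the Hessian is neither positive- nor negative-semidefinite on all of R^2.

neither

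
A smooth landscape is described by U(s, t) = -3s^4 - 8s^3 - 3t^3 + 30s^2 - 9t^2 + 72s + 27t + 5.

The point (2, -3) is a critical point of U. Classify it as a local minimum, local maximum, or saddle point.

The mixed partial ∂²U/∂s∂t is 0, so the Hessian at any point is diag(U_ss, U_tt) = diag(12(-3s^2 - 4s + 5), -18(t + 1)).
At (2, -3): H = diag(-180, 36).
The eigenvalues have opposite signs, so H is indefinite: a saddle point.

saddle point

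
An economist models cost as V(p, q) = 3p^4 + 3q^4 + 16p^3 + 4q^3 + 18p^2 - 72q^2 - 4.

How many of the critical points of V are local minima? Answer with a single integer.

4

V separates as a function of p plus a function of q, so ∇V=0 decouples.
∂V/∂p = 12p(p + 1)(p + 3) = 0 at p ∈ {-3, -1, 0}; ∂V/∂q = 12q(q - 3)(q + 4) = 0 at q ∈ {-4, 0, 3}.
The Hessian is diagonal: diag(V_pp, V_qq). Second derivatives: V_pp(-3)=72, V_pp(-1)=-24, V_pp(0)=36; V_qq(-4)=336, V_qq(0)=-144, V_qq(3)=252.
Local minima occur where both diagonal entries positive: (-3, -4), (-3, 3), (0, -4), (0, 3). Count: 4.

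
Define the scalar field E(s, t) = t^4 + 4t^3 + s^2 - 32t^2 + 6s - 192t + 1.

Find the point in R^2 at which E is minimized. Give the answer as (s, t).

(-3, 4)

E(s,t) separates as P(s) + Q(t) + 1, so its minimum is min P + min Q + 1.
P'(s) = 2s + 6 vanishes at s ∈ {-3}; Q'(t) = 4(t - 4)(t + 3)(t + 4) vanishes at t ∈ {-4, -3, 4}.
Local minima of P (where P''>0): P(-3)=-9. Local minima of Q: Q(-4)=256, Q(4)=-768.
So the global minimum of E is P(-3) + Q(4) + 1 = -9 − 768 + 1 = -776, attained at (-3, 4).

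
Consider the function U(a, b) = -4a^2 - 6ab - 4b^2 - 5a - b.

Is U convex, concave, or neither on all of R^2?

concave

U is quadratic, so its Hessian is the constant matrix H = [[-8, -6], [-6, -8]].
det(H) = 28, tr(H) = -16.
det(H) > 0 and tr(H) < 0, so H is negative definite everywhere: concave.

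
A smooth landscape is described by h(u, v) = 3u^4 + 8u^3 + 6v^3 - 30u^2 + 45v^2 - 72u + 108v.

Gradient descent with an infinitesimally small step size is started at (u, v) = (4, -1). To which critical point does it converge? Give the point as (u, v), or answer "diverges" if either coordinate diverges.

h is separable, so gradient descent decouples: u follows -∂h/∂u, v follows -∂h/∂v.
∂h/∂u = 12(u - 2)(u + 1)(u + 3); at u=4 this is 840, so u decreases.
∂h/∂v = 18(v + 2)(v + 3); at v=-1 this is 36, so v decreases.
u converges to its nearest critical value 2 (a local min of the u-part); v converges to -2. The iterate converges to (2, -2).

(2, -2)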